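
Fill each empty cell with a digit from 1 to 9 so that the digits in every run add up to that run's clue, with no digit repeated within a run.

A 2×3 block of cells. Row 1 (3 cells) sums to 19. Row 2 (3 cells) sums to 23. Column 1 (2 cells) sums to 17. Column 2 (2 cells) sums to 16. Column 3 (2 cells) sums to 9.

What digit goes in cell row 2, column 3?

23 in 3 cells must be {6,8,9}; 17 in 2 cells must be {8,9}; 16 in 2 cells must be {7,9}.
The 23 across and the 16 down share only 9, so (2,2) = 9.
(1,2) = 16 − 9 = 7 completes the 16 down.
Given what's placed, (2,1) must be 8 to fit the 23 across and 17 down.
(2,3) = 23 − 17 = 6 completes the 23 across.
(1,1) = 17 − 8 = 9 completes the 17 down.
(1,3) = 19 − 16 = 3 completes the 19 across.

6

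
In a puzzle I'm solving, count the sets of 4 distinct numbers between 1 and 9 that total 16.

8

4 distinct digits from 1–9 sum between 10 and 30.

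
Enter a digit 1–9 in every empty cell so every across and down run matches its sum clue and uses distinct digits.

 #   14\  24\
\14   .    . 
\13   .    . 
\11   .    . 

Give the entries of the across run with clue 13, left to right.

24 in 3 cells must be {7,8,9}.
Nothing is forced directly, so branch on R2C2, whose candidates are 7 or 8 or 9. If R2C2 = 8: that forces R1C2 = 9, R2C1 = 5, R3C2 = 7, after which R1C1 would have to be in {5} for the 14 across but in {1,2,3,6,7,8} for the 14 down — contradiction. If R2C2 = 9: that forces R1C2 = 8, R2C1 = 4, R3C2 = 7, after which R1C1 would have to be in {6} for the 14 across but in {1,2,3,7,8,9} for the 14 down — contradiction. So R2C2 = 7.
R2C1 = 13 − 7 = 6 completes the 13 across.
Given what's placed, R1C1 must be 5 to fit the 14 across and 14 down.
R1C2 = 14 − 5 = 9 completes the 14 across.
R3C1 = 14 − 11 = 3 completes the 14 down.
R3C2 = 11 − 3 = 8 completes the 11 across.

6 7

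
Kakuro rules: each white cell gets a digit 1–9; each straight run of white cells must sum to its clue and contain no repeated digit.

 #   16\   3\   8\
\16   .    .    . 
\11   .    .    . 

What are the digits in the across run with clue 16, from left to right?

16 in 2 cells must be {7,9}; 3 in 2 cells must be {1,2}.
The 11 across and the 16 down share only 7, so R2C1 = 7.
Given what's placed, R2C2 must be 1 to fit the 11 across and 3 down.
R2C3 = 11 − 8 = 3 completes the 11 across.
R1C1 = 16 − 7 = 9 completes the 16 down.
R1C2 = 3 − 1 = 2 completes the 3 down.
R1C3 = 16 − 11 = 5 completes the 16 across.

9 2 5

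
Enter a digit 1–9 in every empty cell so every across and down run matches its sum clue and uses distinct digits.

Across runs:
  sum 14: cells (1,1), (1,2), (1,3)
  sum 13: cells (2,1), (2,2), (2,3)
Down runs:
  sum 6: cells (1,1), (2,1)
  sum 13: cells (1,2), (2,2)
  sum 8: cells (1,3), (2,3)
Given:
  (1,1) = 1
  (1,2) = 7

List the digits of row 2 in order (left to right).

5 6 2

(1,3) = 14 − 8 = 6 completes the 14 across.
(2,1) = 6 − 1 = 5 completes the 6 down.
(2,2) = 13 − 7 = 6 completes the 13 down.
(2,3) = 13 − 11 = 2 completes the 13 across.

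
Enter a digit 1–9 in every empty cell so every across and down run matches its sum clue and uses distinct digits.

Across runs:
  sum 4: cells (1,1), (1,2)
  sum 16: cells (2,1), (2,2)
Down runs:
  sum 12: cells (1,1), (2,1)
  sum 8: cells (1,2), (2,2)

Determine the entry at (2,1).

9

4 in 2 cells must be {1,3}; 16 in 2 cells must be {7,9}.
The 4 across and the 12 down share only 3, so (1,1) = 3.
(1,2) = 4 − 3 = 1 completes the 4 across.
(2,1) = 12 − 3 = 9 completes the 12 down.
(2,2) = 16 − 9 = 7 completes the 16 across.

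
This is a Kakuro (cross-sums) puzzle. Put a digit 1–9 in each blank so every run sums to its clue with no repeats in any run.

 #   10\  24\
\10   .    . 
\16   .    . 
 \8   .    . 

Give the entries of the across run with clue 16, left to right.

16 in 2 cells must be {7,9}; 24 in 3 cells must be {7,8,9}.
The 16 across and the 10 down share only 7, so R2C1 = 7.
R2C2 = 16 − 7 = 9 completes the 16 across.
Given what's placed, R3C2 must be 7 to fit the 8 across and 24 down.
R1C2 = 24 − 16 = 8 completes the 24 down.
R3C1 = 8 − 7 = 1 completes the 8 across.
R1C1 = 10 − 8 = 2 completes the 10 across.

7, 9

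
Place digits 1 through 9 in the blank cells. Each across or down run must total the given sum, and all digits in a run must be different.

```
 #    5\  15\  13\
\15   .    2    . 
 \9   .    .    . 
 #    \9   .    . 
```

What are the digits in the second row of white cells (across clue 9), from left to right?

1 5 3

R1C1 = 4: the only remaining digit allowed by both the 15 across and the 5 down.
R1C3 = 15 − 6 = 9 completes the 15 across.
R2C1 = 5 − 4 = 1 completes the 5 down.
R2C3 = 3: the only remaining digit allowed by both the 9 across and the 13 down.
R3C3 = 13 − 12 = 1 completes the 13 down.
R2C2 = 9 − 4 = 5 completes the 9 across.
R3C2 = 9 − 1 = 8 completes the 9 across.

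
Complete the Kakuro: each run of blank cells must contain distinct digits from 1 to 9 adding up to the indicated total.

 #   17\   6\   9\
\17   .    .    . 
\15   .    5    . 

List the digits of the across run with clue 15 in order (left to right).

17 in 2 cells must be {8,9}.
R1C2 = 6 − 5 = 1 completes the 6 down.
Given what's placed, R1C3 must be 7 to fit the 17 across and 9 down.
R2C3 = 9 − 7 = 2 completes the 9 down.
R1C1 = 17 − 8 = 9 completes the 17 across.
R2C1 = 15 − 7 = 8 completes the 15 across.

8 5 2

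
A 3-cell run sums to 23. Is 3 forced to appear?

No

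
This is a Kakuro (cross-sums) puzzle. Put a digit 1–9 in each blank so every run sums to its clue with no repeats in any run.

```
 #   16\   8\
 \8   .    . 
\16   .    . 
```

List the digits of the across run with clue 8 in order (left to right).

7 1

16 in 2 cells must be {7,9}.
The 8 across and the 16 down share only 7, so R1C1 = 7.
R1C2 = 8 − 7 = 1 completes the 8 across.
R2C1 = 16 − 7 = 9 completes the 16 down.
R2C2 = 16 − 9 = 7 completes the 16 across.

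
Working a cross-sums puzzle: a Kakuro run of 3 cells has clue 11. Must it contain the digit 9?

Counterexample: {1,2,8} sums to 11 without using 9.

No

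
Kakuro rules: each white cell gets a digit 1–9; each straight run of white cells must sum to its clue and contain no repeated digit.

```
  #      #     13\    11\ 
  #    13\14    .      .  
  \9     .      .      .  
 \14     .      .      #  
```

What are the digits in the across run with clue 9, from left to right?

4 2 3

Nothing is forced directly, so branch on R2C1, whose candidates are 4 or 5 or 6. If R2C1 = 5: that forces R2C3 = 3, R3C1 = 8, R3C2 = 6, R1C2 = 5, after which R1C3 would have to be in {9} for the 14 across but in {8} for the 11 down — contradiction. If R2C1 = 6: that forces R2C3 = 2, after which R3C1 would have to be in {5,6,8,9} for the 14 across but in {7} for the 13 down — contradiction. So R2C1 = 4.
R3C1 = 13 − 4 = 9 completes the 13 down.
R3C2 = 14 − 9 = 5 completes the 14 across.
R1C2 = 6: the only remaining digit allowed by both the 14 across and the 13 down.
R1C3 = 14 − 6 = 8 completes the 14 across.
R2C2 = 13 − 11 = 2 completes the 13 down.
R2C3 = 9 − 6 = 3 completes the 9 across.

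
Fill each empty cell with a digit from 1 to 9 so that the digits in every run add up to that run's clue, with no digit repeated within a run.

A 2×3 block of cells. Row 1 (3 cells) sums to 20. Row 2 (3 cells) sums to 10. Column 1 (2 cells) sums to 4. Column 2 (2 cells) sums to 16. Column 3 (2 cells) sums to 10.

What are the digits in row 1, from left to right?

4 in 2 cells must be {1,3}; 16 in 2 cells must be {7,9}.
The 20 across and the 4 down share only 3, so (1,1) = 3.
Given what's placed, (1,2) must be 9 to fit the 20 across and 16 down.
(1,3) = 20 − 12 = 8 completes the 20 across.
(2,1) = 4 − 3 = 1 completes the 4 down.
(2,2) = 16 − 9 = 7 completes the 16 down.
(2,3) = 10 − 8 = 2 completes the 10 across.

3 9 8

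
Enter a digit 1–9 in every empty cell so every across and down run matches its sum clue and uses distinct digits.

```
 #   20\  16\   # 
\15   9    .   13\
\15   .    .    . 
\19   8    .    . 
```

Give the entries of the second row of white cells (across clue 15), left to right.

R1C2 = 15 − 9 = 6 completes the 15 across.
R2C1 = 20 − 17 = 3 completes the 20 down.
Nothing is forced directly, so branch on R2C2, whose candidates are 7 or 8. If R2C2 = 7: that forces R2C3 = 5, after which R3C2 would have to be in {2,4,5,6,7,9} for the 19 across but in {3} for the 16 down — contradiction. So R2C2 = 8.
R2C3 = 15 − 11 = 4 completes the 15 across.
R3C2 = 16 − 14 = 2 completes the 16 down.
R3C3 = 19 − 10 = 9 completes the 19 across.

3, 8, 4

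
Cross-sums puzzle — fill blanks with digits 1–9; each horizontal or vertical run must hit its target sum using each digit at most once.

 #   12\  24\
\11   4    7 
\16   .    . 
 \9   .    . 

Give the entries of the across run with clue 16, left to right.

7 9

16 in 2 cells must be {7,9}; 24 in 3 cells must be {7,8,9}.
Given what's placed, R2C1 must be 7 to fit the 16 across and 12 down.
R2C2 = 16 − 7 = 9 completes the 16 across.
R3C1 = 12 − 11 = 1 completes the 12 down.
R3C2 = 9 − 1 = 8 completes the 9 across.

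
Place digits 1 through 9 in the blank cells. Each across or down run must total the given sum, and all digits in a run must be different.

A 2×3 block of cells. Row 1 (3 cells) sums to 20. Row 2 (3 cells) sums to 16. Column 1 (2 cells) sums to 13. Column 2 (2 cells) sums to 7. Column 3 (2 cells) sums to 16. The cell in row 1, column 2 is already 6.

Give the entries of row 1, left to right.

5 6 9

16 in 2 cells must be {7,9}.
Given what's placed, (1,3) must be 9 to fit the 20 across and 16 down.
(2,2) = 7 − 6 = 1 completes the 7 down.
(2,3) = 16 − 9 = 7 completes the 16 down.
(1,1) = 20 − 15 = 5 completes the 20 across.
(2,1) = 16 − 8 = 8 completes the 16 across.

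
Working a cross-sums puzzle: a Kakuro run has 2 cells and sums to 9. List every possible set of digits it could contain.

2 distinct digits from 1–9 sum between 3 and 17.

{1,8}; {2,7}; {3,6}; {4,5}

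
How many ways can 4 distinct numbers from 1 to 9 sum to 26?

4 distinct digits from 1–9 sum between 10 and 30.
Enumerating: {2,7,8,9}, {3,6,8,9}, {4,5,8,9}, {4,6,7,9}, {5,6,7,8}.

5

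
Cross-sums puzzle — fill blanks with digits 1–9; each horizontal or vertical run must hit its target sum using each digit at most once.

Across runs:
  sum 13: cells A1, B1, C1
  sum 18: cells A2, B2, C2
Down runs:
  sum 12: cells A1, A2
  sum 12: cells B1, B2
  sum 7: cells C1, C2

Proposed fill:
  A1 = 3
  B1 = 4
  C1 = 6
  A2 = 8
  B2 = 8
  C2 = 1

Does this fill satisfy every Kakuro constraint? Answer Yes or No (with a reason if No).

No — the down run A1–A2 sums to 11, not 12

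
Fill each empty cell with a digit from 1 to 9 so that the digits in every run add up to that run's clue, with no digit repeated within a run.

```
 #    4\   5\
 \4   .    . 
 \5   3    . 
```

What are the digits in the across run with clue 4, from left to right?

4 in 2 cells must be {1,3}.
R1C1 = 4 − 3 = 1 completes the 4 down.
R1C2 = 4 − 1 = 3 completes the 4 across.
R2C2 = 5 − 3 = 2 completes the 5 across.

1 3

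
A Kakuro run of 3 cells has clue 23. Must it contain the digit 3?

The only way to make 23 from 3 distinct digits is {6,8,9}, which does not contain 3.

No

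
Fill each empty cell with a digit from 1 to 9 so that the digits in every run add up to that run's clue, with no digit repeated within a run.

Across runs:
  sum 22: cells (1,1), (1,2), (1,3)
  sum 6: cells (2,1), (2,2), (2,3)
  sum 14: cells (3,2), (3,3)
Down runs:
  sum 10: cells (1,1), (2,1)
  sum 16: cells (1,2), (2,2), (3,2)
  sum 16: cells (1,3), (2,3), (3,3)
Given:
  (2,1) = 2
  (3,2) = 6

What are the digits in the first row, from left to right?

8 9 5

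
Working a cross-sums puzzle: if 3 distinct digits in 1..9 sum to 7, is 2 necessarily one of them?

The only way to make 7 from 3 distinct digits is {1,2,4}, which contains 2.

Yes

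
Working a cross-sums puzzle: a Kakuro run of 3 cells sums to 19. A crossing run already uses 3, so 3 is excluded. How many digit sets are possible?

4

3 distinct digits from 1–9 sum between 6 and 24.
Dropping sets that contain 3.
Enumerating: {2,8,9}, {4,6,9}, {4,7,8}, {5,6,8}.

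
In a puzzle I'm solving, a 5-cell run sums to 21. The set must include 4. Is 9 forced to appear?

Counterexample: {1,2,4,6,8} sums to 21 under that restriction without using 9.

No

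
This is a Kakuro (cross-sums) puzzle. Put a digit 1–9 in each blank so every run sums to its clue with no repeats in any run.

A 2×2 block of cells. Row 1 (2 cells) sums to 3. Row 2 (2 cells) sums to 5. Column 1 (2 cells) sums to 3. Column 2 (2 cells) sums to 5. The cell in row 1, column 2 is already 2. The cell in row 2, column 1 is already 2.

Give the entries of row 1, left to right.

1, 2

3 in 2 cells must be {1,2}.
(1,1) = 3 − 2 = 1 completes the 3 across.
(2,2) = 5 − 2 = 3 completes the 5 across.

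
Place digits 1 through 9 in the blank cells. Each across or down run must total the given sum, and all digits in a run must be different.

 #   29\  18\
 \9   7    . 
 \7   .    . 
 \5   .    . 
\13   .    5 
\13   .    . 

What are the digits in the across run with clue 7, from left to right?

1 6

R1C2 = 9 − 7 = 2 completes the 9 across.
R4C1 = 13 − 5 = 8 completes the 13 across.
No cell is forced outright now. R5C2 can only be 4 or 6 or 7 (the digits allowed by both its 13 across and its 18 down). If R5C2 = 6: then R5C1 would have to be in {7} for the 13 across but in {1,2,3,4,5,6,9} for the 29 down — contradiction. If R5C2 = 7: that forces R5C1 = 6, R3C1 = 3, after which R3C2 would have to be in {2} for the 5 across but in {1,3} for the 18 down — contradiction. So R5C2 = 4.
R3C2 = 1: the only remaining digit allowed by both the 5 across and the 18 down.
R5C1 = 13 − 4 = 9 completes the 13 across.
R2C2 = 18 − 12 = 6 completes the 18 down.
R3C1 = 5 − 1 = 4 completes the 5 across.
R2C1 = 7 − 6 = 1 completes the 7 across.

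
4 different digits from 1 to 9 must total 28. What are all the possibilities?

4 distinct digits from 1–9 sum between 10 and 30.

{4,7,8,9}; {5,6,8,9}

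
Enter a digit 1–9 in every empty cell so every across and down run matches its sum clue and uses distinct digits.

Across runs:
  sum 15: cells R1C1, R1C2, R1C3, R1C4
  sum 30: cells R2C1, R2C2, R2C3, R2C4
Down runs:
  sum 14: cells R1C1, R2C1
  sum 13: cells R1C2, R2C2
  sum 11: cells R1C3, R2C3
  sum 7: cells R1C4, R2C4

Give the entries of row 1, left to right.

30 in 4 cells must be {6,7,8,9}.
Only 6 fits R2C4 under both its across sum 30 and down sum 7.
R1C4 = 7 − 6 = 1 completes the 7 down.
Nothing is forced directly, so branch on R2C1, whose candidates are 8 or 9. If R2C1 = 8: that forces R1C1 = 6, R1C2 = 5, R1C3 = 3, after which R2C2 would have to be in {7,9} for the 30 across but in {8} for the 13 down — contradiction. So R2C1 = 9.
R1C1 = 14 − 9 = 5 completes the 14 down.
No cell is forced outright now. R2C2 can only be 7 or 8 (the digits allowed by both its 30 across and its 13 down). If R2C2 = 8: then R1C2 would have to be in {2,3,6,7} for the 15 across but in {5} for the 13 down — contradiction. So R2C2 = 7.
R1C2 = 13 − 7 = 6 completes the 13 down.
R1C3 = 15 − 12 = 3 completes the 15 across.

5 6 3 1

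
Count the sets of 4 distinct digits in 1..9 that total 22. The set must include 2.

4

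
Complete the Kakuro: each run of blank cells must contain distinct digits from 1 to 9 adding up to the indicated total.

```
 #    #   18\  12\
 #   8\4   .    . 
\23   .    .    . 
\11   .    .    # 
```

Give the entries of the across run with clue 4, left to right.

1 3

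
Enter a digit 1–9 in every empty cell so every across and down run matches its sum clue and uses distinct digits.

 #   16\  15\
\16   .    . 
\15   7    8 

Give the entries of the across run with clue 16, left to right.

16 in 2 cells must be {7,9}.
R1C1 = 16 − 7 = 9 completes the 16 down.
R1C2 = 16 − 9 = 7 completes the 16 across.

9 7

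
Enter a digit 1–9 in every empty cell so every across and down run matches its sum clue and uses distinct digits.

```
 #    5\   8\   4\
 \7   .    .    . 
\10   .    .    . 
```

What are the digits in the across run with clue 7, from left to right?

4, 2, 1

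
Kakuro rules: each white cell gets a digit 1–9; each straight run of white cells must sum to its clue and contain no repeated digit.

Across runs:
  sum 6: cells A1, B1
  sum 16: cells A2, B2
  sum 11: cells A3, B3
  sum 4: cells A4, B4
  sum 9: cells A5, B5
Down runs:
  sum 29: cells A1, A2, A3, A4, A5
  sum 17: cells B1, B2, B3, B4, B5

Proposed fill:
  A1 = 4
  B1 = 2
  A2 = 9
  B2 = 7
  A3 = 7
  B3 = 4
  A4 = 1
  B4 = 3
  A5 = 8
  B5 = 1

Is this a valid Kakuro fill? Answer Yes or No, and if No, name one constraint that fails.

Yes

Across: 4+2=6; 9+7=16; 7+4=11; 1+3=4; 8+1=9. Down: 4+9+7+1+8=29; 2+7+4+3+1=17. No digit repeats within any run.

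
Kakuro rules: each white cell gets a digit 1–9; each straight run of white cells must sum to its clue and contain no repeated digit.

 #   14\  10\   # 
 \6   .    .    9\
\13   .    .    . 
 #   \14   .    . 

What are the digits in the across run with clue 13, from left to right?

The 6 across and the 14 down share only 5, so R1C1 = 5.
R1C2 = 6 − 5 = 1 completes the 6 across.
R2C1 = 14 − 5 = 9 completes the 14 down.
R2C2 = 3: the only remaining digit allowed by both the 13 across and the 10 down.
R2C3 = 13 − 12 = 1 completes the 13 across.
R3C2 = 10 − 4 = 6 completes the 10 down.
R3C3 = 14 − 6 = 8 completes the 14 across.

9, 3, 1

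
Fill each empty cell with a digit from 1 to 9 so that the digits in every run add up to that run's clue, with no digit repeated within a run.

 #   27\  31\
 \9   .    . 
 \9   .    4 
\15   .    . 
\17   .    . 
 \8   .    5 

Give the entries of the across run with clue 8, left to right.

3 5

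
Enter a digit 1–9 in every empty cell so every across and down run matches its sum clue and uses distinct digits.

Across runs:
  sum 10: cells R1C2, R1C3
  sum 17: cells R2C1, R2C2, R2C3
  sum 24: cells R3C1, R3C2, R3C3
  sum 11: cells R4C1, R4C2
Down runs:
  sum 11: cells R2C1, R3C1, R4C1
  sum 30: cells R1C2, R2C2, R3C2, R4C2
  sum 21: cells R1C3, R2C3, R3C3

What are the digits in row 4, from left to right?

3 8

24 in 3 cells must be {7,8,9}; 30 in 4 cells must be {6,7,8,9}.
Nothing is forced directly, so branch on R3C1, whose candidates are 7 or 8. If R3C1 = 8: that forces R4C1 = 2, R4C2 = 9, R2C1 = 1, R2C2 = 7, R2C3 = 9, after which R3C2 would have to be in {7,9} for the 24 across but in {6,8} for the 30 down — contradiction. So R3C1 = 7.
Given what's placed, R4C1 must be 3 to fit the 11 across and 11 down.
R4C2 = 11 − 3 = 8 completes the 11 across.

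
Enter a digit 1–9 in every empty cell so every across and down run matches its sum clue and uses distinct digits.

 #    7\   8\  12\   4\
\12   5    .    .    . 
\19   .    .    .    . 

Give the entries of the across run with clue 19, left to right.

2 6 8 3

4 in 2 cells must be {1,3}.
R1C3 = 4: the only remaining digit allowed by both the 12 across and the 12 down.
R1C4 = 1: the only remaining digit allowed by both the 12 across and the 4 down.
R2C1 = 7 − 5 = 2 completes the 7 down.
R2C3 = 12 − 4 = 8 completes the 12 down.
R2C4 = 4 − 1 = 3 completes the 4 down.
R1C2 = 12 − 10 = 2 completes the 12 across.
R2C2 = 19 − 13 = 6 completes the 19 across.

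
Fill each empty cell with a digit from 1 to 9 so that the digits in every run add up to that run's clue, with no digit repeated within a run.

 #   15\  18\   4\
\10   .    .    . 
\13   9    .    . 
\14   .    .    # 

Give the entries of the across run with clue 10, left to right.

1, 6, 3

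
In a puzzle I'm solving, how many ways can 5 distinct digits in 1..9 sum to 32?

3

5 distinct digits from 1–9 sum between 15 and 35.
Enumerating: {2,6,7,8,9}, {3,5,7,8,9}, {4,5,6,8,9}.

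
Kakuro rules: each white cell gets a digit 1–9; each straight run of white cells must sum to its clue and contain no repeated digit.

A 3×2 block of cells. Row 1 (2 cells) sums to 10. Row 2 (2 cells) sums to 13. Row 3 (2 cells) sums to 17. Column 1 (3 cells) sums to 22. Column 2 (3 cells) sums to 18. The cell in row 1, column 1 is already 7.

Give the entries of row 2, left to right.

6 7

17 in 2 cells must be {8,9}.
(1,2) = 10 − 7 = 3 completes the 10 across.
Given what's placed, (3,1) must be 9 to fit the 17 across and 22 down.
(3,2) = 17 − 9 = 8 completes the 17 across.
(2,1) = 22 − 16 = 6 completes the 22 down.
(2,2) = 13 − 6 = 7 completes the 13 across.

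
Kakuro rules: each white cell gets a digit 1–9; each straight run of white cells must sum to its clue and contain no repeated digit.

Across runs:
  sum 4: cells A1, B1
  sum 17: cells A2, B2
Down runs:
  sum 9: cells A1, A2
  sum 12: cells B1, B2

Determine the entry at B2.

9

4 in 2 cells must be {1,3}; 17 in 2 cells must be {8,9}.
The 4 across and the 12 down share only 3, so B1 = 3.
The 17 across and the 9 down share only 8, so A2 = 8.
B2 = 17 − 8 = 9 completes the 17 across.
A1 = 4 − 3 = 1 completes the 4 across.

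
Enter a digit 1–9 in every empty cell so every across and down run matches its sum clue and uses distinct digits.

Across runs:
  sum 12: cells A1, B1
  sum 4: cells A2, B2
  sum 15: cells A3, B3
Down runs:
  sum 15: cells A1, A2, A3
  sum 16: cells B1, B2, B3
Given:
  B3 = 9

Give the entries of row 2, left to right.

1 3

4 in 2 cells must be {1,3}.
A3 = 15 − 9 = 6 completes the 15 across.
A2 = 1: the only remaining digit allowed by both the 4 across and the 15 down.
B2 = 4 − 1 = 3 completes the 4 across.
A1 = 15 − 7 = 8 completes the 15 down.
B1 = 12 − 8 = 4 completes the 12 across.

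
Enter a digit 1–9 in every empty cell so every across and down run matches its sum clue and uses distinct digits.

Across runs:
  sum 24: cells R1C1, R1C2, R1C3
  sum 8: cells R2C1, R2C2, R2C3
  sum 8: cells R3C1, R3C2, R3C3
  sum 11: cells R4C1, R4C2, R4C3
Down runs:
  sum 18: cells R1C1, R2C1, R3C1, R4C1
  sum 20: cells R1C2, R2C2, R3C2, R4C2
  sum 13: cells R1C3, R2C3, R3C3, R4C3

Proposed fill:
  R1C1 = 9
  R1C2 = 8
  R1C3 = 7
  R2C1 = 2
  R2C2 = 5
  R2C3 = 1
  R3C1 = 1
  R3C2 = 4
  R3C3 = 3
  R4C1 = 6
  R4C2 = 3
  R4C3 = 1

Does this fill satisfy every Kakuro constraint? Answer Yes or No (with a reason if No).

No — the across run R4C1–R4C3 sums to 10, not 11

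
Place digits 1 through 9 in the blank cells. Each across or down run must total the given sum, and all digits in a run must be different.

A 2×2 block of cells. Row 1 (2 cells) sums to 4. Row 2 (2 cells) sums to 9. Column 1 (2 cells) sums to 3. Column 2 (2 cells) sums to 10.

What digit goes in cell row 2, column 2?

4 in 2 cells must be {1,3}; 3 in 2 cells must be {1,2}.
The 4 across and the 3 down share only 1, so (1,1) = 1.
(1,2) = 4 − 1 = 3 completes the 4 across.
(2,1) = 3 − 1 = 2 completes the 3 down.
(2,2) = 9 − 2 = 7 completes the 9 across.

7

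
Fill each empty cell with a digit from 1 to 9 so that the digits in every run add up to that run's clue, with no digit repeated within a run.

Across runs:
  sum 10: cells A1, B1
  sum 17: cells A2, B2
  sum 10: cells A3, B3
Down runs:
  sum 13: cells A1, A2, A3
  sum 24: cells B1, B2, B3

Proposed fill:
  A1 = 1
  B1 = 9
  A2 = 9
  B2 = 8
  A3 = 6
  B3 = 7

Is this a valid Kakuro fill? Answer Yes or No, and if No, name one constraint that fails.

No — the across run A3–B3 sums to 13, not 10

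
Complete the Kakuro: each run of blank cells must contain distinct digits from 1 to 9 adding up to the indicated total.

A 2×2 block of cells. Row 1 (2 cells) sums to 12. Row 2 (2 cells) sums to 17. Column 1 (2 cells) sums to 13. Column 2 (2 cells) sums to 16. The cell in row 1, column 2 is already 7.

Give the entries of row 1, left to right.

17 in 2 cells must be {8,9}; 16 in 2 cells must be {7,9}.
(1,1) = 12 − 7 = 5 completes the 12 across.
(2,1) = 13 − 5 = 8 completes the 13 down.
(2,2) = 17 − 8 = 9 completes the 17 across.

5, 7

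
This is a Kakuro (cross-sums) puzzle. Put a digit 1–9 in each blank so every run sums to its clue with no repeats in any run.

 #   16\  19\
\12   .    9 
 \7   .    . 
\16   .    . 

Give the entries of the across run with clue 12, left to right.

16 in 2 cells must be {7,9}.
R1C1 = 12 − 9 = 3 completes the 12 across.
Given what's placed, R3C2 must be 7 to fit the 16 across and 19 down.
R2C2 = 19 − 16 = 3 completes the 19 down.
R3C1 = 16 − 7 = 9 completes the 16 across.
R2C1 = 7 − 3 = 4 completes the 7 across.

3 9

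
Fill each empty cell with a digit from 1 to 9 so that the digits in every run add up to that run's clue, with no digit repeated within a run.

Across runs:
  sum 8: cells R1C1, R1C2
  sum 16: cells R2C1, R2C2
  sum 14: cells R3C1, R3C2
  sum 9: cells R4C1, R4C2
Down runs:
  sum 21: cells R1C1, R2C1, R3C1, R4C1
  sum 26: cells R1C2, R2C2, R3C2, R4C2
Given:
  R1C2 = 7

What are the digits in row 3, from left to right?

16 in 2 cells must be {7,9}.
R1C1 = 8 − 7 = 1 completes the 8 across.
Given what's placed, R2C2 must be 9 to fit the 16 across and 26 down.
R2C1 = 16 − 9 = 7 completes the 16 across.
No cell is forced outright now. R3C2 can only be 6 or 8 (the digits allowed by both its 14 across and its 26 down). If R3C2 = 8: then R3C1 would have to be in {6} for the 14 across but in {4,5,8,9} for the 21 down — contradiction. So R3C2 = 6.
R3C1 = 14 − 6 = 8 completes the 14 across.
R4C1 = 21 − 16 = 5 completes the 21 down.
R4C2 = 9 − 5 = 4 completes the 9 across.

8, 6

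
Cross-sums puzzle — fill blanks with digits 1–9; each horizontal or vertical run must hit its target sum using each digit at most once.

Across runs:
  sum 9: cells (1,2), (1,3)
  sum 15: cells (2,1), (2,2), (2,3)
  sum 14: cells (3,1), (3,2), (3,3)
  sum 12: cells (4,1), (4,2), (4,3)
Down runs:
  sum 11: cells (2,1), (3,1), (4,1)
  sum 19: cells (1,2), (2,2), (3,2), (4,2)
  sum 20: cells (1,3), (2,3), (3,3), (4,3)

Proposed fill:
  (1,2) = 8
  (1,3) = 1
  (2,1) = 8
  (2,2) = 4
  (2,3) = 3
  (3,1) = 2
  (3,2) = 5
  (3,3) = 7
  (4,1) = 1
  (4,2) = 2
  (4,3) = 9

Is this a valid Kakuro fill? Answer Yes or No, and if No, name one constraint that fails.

Yes

Across: 8+1=9; 8+4+3=15; 2+5+7=14; 1+2+9=12. Down: 8+2+1=11; 8+4+5+2=19; 1+3+7+9=20. No digit repeats within any run.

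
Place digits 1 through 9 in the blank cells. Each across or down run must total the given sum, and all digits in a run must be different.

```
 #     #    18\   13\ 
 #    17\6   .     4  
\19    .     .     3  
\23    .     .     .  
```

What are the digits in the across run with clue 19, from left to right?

23 in 3 cells must be {6,8,9}; 17 in 2 cells must be {8,9}.
R1C2 = 6 − 4 = 2 completes the 6 across.
Given what's placed, R2C1 must be 9 to fit the 19 across and 17 down.
R2C2 = 19 − 12 = 7 completes the 19 across.
R3C1 = 17 − 9 = 8 completes the 17 down.
R3C2 = 18 − 9 = 9 completes the 18 down.
R3C3 = 23 − 17 = 6 completes the 23 across.

9, 7, 3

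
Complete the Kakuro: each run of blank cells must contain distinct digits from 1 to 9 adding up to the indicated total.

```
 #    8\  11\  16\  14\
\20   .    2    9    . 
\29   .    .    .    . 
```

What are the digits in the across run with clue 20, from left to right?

3 2 9 6

29 in 4 cells must be {5,7,8,9}; 16 in 2 cells must be {7,9}.
R2C2 = 11 − 2 = 9 completes the 11 down.
R2C3 = 16 − 9 = 7 completes the 16 down.
Given what's placed, R2C1 must be 5 to fit the 29 across and 8 down.
R2C4 = 29 − 21 = 8 completes the 29 across.
R1C1 = 8 − 5 = 3 completes the 8 down.
R1C4 = 20 − 14 = 6 completes the 20 across.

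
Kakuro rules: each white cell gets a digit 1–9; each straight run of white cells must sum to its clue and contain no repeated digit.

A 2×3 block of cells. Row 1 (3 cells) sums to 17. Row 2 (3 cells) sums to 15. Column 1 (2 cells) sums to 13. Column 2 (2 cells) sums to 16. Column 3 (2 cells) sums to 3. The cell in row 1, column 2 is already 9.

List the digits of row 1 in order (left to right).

7, 9, 1

16 in 2 cells must be {7,9}; 3 in 2 cells must be {1,2}.
(2,2) = 16 − 9 = 7 completes the 16 down.
Given what's placed, (2,3) must be 2 to fit the 15 across and 3 down.
(1,3) = 3 − 2 = 1 completes the 3 down.
(2,1) = 15 − 9 = 6 completes the 15 across.
(1,1) = 17 − 10 = 7 completes the 17 across.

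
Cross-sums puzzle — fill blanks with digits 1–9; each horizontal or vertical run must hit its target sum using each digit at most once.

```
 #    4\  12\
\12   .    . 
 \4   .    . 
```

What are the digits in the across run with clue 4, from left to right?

1 3

4 in 2 cells must be {1,3}.
The 12 across and the 4 down share only 3, so R1C1 = 3.
R1C2 = 12 − 3 = 9 completes the 12 across.
R2C1 = 4 − 3 = 1 completes the 4 down.
R2C2 = 4 − 1 = 3 completes the 4 across.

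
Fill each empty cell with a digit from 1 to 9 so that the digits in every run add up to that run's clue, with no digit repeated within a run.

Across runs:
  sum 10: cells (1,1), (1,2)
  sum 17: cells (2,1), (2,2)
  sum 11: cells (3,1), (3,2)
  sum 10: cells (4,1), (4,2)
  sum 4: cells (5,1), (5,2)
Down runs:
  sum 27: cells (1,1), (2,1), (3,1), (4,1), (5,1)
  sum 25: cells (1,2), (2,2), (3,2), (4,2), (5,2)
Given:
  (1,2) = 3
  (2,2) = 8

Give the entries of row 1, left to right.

7 3

17 in 2 cells must be {8,9}; 4 in 2 cells must be {1,3}.
(1,1) = 10 − 3 = 7 completes the 10 across.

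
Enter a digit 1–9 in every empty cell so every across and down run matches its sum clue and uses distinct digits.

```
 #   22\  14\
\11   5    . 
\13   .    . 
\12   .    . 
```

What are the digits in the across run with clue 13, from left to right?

R1C2 = 11 − 5 = 6 completes the 11 across.
Nothing is forced directly, so branch on R2C1, whose candidates are 8 or 9. If R2C1 = 9: then R2C2 would have to be in {4} for the 13 across but in {1,3,5,7} for the 14 down — contradiction. So R2C1 = 8.
R2C2 = 13 − 8 = 5 completes the 13 across.
R3C1 = 22 − 13 = 9 completes the 22 down.
R3C2 = 12 − 9 = 3 completes the 12 across.

8 5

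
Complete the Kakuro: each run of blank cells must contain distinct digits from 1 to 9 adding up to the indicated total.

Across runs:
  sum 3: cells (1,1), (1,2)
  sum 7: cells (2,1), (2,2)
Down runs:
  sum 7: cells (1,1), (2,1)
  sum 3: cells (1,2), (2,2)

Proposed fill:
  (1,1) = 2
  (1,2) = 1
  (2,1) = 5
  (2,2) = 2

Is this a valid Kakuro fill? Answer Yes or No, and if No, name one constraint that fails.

Across: 2+1=3; 5+2=7. Down: 2+5=7; 1+2=3. No digit repeats within any run.

Yes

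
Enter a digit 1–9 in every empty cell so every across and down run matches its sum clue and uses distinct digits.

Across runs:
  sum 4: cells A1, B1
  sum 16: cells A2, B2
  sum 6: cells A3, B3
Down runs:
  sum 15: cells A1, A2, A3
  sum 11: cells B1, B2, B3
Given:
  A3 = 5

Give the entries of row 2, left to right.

4 in 2 cells must be {1,3}; 16 in 2 cells must be {7,9}.
Only 7 fits B2 under both its across sum 16 and down sum 11.
B3 = 6 − 5 = 1 completes the 6 across.
B1 = 11 − 8 = 3 completes the 11 down.
A2 = 16 − 7 = 9 completes the 16 across.
A1 = 4 − 3 = 1 completes the 4 across.

9 7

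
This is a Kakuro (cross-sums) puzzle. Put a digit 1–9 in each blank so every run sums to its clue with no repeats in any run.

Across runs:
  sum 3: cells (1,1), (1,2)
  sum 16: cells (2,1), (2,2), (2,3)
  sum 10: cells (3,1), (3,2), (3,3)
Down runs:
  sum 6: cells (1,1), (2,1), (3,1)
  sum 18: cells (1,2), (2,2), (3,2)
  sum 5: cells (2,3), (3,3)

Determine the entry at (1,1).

1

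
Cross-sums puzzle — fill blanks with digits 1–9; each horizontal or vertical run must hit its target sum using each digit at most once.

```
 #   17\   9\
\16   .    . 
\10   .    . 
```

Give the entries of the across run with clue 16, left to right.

16 in 2 cells must be {7,9}; 17 in 2 cells must be {8,9}.
The 16 across and the 17 down share only 9, so R1C1 = 9.
R1C2 = 16 − 9 = 7 completes the 16 across.
R2C1 = 17 − 9 = 8 completes the 17 down.
R2C2 = 10 − 8 = 2 completes the 10 across.

9 7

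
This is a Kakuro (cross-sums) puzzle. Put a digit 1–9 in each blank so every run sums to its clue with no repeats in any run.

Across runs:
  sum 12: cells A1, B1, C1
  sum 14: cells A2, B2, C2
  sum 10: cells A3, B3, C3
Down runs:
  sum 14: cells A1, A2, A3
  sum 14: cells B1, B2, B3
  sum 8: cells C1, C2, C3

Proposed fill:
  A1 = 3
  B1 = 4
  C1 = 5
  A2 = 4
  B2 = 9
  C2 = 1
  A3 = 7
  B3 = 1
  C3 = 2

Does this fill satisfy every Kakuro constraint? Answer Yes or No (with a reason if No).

Yes

Across: 3+4+5=12; 4+9+1=14; 7+1+2=10. Down: 3+4+7=14; 4+9+1=14; 5+1+2=8. No digit repeats within any run.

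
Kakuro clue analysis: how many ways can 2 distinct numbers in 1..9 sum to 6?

2 distinct digits from 1–9 sum between 3 and 17.
Enumerating: {1,5}, {2,4}.

2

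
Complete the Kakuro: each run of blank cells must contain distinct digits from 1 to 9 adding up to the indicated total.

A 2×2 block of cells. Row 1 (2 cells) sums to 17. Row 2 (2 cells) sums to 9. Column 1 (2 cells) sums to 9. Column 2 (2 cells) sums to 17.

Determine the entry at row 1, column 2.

9

17 in 2 cells must be {8,9}.
The 17 across and the 9 down share only 8, so (1,1) = 8.
(1,2) = 17 − 8 = 9 completes the 17 across.
(2,1) = 9 − 8 = 1 completes the 9 down.
(2,2) = 9 − 1 = 8 completes the 9 across.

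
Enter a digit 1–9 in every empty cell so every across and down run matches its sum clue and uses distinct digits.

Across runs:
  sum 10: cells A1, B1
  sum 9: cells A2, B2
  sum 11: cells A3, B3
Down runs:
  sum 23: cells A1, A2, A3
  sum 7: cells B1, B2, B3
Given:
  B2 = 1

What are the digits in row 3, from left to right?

9 2

23 in 3 cells must be {6,8,9}; 7 in 3 cells must be {1,2,4}.
A2 = 9 − 1 = 8 completes the 9 across.
No cell is forced outright now. A1 can only be 6 or 9 (the digits allowed by both its 10 across and its 23 down). If A1 = 9: then B1 would have to be in {1} for the 10 across but in {2,4} for the 7 down — contradiction. So A1 = 6.
B1 = 10 − 6 = 4 completes the 10 across.
A3 = 23 − 14 = 9 completes the 23 down.
B3 = 11 − 9 = 2 completes the 11 across.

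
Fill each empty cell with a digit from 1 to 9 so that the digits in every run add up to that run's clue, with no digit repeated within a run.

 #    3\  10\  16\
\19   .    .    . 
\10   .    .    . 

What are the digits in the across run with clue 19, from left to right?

2, 8, 9

3 in 2 cells must be {1,2}; 16 in 2 cells must be {7,9}.
The 19 across and the 3 down share only 2, so R1C1 = 2.
Given what's placed, R1C3 must be 9 to fit the 19 across and 16 down.
R2C1 = 3 − 2 = 1 completes the 3 down.
R2C3 = 16 − 9 = 7 completes the 16 down.
R1C2 = 19 − 11 = 8 completes the 19 across.
R2C2 = 10 − 8 = 2 completes the 10 across.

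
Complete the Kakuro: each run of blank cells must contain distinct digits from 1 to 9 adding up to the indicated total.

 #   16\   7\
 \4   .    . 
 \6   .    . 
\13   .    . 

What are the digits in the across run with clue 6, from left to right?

4 in 2 cells must be {1,3}; 7 in 3 cells must be {1,2,4}.
The 4 across and the 7 down share only 1, so R1C2 = 1.
Given what's placed, R3C2 must be 4 to fit the 13 across and 7 down.
R1C1 = 4 − 1 = 3 completes the 4 across.
R2C2 = 7 − 5 = 2 completes the 7 down.
R3C1 = 13 − 4 = 9 completes the 13 across.
R2C1 = 6 − 2 = 4 completes the 6 across.

4, 2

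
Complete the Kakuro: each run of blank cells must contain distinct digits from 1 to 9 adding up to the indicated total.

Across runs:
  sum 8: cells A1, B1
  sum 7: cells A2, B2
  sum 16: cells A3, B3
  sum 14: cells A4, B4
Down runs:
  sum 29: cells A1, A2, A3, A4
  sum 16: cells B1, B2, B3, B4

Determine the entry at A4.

8

16 in 2 cells must be {7,9}; 29 in 4 cells must be {5,7,8,9}.
Only 5 fits A2 under both its across sum 7 and down sum 29.
B2 = 7 − 5 = 2 completes the 7 across.
Given what's placed, A1 must be 7 to fit the 8 across and 29 down.
B1 = 8 − 7 = 1 completes the 8 across.
A3 = 9: the only remaining digit allowed by both the 16 across and the 29 down.
B3 = 16 − 9 = 7 completes the 16 across.
A4 = 29 − 21 = 8 completes the 29 down.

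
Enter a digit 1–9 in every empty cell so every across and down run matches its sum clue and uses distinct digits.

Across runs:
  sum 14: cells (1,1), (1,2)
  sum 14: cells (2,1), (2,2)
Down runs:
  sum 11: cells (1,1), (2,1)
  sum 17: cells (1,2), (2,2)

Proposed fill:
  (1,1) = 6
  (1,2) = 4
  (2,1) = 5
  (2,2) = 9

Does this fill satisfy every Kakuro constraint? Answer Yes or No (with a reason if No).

No — the across run (1,1)–(1,2) sums to 10, not 14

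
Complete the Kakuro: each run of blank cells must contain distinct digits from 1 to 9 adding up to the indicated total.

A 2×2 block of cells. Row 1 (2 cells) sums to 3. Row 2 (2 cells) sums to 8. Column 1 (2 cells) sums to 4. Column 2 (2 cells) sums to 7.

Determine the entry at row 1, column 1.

3 in 2 cells must be {1,2}; 4 in 2 cells must be {1,3}.
The 3 across and the 4 down share only 1, so (1,1) = 1.
(1,2) = 3 − 1 = 2 completes the 3 across.
(2,1) = 4 − 1 = 3 completes the 4 down.
(2,2) = 8 − 3 = 5 completes the 8 across.

1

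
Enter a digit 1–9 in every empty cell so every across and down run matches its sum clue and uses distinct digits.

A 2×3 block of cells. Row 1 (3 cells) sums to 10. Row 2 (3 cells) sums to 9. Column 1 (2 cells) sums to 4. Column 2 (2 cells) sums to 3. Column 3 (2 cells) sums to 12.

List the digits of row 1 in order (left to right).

1 2 7

4 in 2 cells must be {1,3}; 3 in 2 cells must be {1,2}.
Nothing is forced directly, so branch on (1,2), whose candidates are 1 or 2. If (1,2) = 1: that forces (1,1) = 3, after which (1,3) would have to be in {6} for the 10 across but in {3,4,5,7,8,9} for the 12 down — contradiction. So (1,2) = 2.
(2,2) = 3 − 2 = 1 completes the 3 down.
Given what's placed, (2,1) must be 3 to fit the 9 across and 4 down.
(2,3) = 9 − 4 = 5 completes the 9 across.
(1,1) = 4 − 3 = 1 completes the 4 down.
(1,3) = 10 − 3 = 7 completes the 10 across.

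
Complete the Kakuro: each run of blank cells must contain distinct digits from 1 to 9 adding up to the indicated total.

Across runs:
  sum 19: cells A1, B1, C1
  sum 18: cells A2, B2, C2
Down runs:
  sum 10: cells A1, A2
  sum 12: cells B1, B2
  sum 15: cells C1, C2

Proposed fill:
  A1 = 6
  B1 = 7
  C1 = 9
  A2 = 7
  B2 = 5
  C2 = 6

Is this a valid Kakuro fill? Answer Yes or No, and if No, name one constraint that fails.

No — the down run A1–A2 sums to 13, not 10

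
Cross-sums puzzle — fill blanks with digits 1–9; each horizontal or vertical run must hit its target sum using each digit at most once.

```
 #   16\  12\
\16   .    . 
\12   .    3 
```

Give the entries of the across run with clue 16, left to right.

7 9

16 in 2 cells must be {7,9}.
R1C2 = 12 − 3 = 9 completes the 12 down.
R2C1 = 12 − 3 = 9 completes the 12 across.
R1C1 = 16 − 9 = 7 completes the 16 across.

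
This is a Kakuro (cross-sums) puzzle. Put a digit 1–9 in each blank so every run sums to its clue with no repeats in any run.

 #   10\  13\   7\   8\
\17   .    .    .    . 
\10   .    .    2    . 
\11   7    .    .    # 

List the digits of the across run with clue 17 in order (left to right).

2 6 4 5

10 in 4 cells must be {1,2,3,4}; 7 in 3 cells must be {1,2,4}.
Given what's placed, R2C1 must be 1 to fit the 10 across and 10 down.
Given what's placed, R2C4 must be 3 to fit the 10 across and 8 down.
R3C3 = 1: the only remaining digit allowed by both the 11 across and the 7 down.
R1C1 = 10 − 8 = 2 completes the 10 down.
R1C3 = 7 − 3 = 4 completes the 7 down.
R1C4 = 8 − 3 = 5 completes the 8 down.
R2C2 = 10 − 6 = 4 completes the 10 across.
R3C2 = 11 − 8 = 3 completes the 11 across.
R1C2 = 17 − 11 = 6 completes the 17 across.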